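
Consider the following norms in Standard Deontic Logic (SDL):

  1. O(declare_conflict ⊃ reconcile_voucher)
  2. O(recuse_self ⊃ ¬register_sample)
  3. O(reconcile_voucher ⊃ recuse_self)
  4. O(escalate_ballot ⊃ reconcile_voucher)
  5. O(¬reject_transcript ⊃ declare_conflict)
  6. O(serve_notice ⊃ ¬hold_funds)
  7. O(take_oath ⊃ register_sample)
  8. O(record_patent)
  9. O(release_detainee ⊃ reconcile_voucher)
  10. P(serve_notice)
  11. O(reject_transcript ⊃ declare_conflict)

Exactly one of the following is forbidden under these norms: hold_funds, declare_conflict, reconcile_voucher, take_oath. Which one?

take_oath

Premises 5 and 11 cover both cases: O(¬reject_transcript ⊃ declare_conflict) and O(reject_transcript ⊃ declare_conflict). Since ¬reject_transcript ∨ reject_transcript is a tautology, O(declare_conflict) follows.
Premise 1 is O(declare_conflict ⊃ reconcile_voucher); since O(declare_conflict), deontic closure gives O(reconcile_voucher).
Applying K to premise 3 (O(reconcile_voucher ⊃ recuse_self)) and O(reconcile_voucher) yields O(recuse_self).
Applying K to premise 2 (O(recuse_self ⊃ ¬register_sample)) and O(recuse_self) yields O(¬register_sample).
The contrapositive of premise 7 (O(take_oath ⊃ register_sample)) is O(¬register_sample ⊃ ¬take_oath), and O(¬register_sample) is already established, so O(¬take_oath).
So O(¬take_oath) holds, i.e. take_oath is forbidden. None of the other listed options is forbidden under the premises.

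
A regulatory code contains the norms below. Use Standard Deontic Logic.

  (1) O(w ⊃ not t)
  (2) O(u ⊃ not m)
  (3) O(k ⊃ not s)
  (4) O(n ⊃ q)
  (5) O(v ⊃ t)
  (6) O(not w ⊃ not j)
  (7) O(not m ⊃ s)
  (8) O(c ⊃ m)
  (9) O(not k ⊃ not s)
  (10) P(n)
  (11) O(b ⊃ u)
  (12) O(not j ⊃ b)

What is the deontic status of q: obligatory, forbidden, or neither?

Neither

Premise 4 is O(n ⊃ q), but O(n) is not derivable from the premises (the permission P(n) asserts only not O(not n), not O(n)), so it does not yield O(q).
No premise or chain of K-axiom applications forces O(q), and none forces O(not q). So q is neither obligatory nor forbidden under these norms.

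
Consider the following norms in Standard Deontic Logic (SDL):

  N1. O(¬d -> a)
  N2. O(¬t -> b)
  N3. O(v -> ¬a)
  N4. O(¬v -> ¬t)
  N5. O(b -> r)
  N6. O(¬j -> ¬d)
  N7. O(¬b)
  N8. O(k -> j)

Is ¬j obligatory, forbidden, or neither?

Forbidden

Premise 7 states O(¬b) outright.
Premise 2, O(¬t -> b), contraposes to O(¬b -> t); with O(¬b) we get O(t).
Premise 4, O(¬v -> ¬t), contraposes to O(t -> v); with O(t) we get O(v).
Applying K to premise 3 (O(v -> ¬a)) and O(v) yields O(¬a).
Premise 1, O(¬d -> a), contraposes to O(¬a -> d); with O(¬a) we get O(d).
The contrapositive of premise 6 (O(¬j -> ¬d)) is O(d -> j), and O(d) is already established, so O(j).
Premises 5, 8 do not contribute to this derivation.
Thus O(j), which is F(¬j): ¬j is forbidden.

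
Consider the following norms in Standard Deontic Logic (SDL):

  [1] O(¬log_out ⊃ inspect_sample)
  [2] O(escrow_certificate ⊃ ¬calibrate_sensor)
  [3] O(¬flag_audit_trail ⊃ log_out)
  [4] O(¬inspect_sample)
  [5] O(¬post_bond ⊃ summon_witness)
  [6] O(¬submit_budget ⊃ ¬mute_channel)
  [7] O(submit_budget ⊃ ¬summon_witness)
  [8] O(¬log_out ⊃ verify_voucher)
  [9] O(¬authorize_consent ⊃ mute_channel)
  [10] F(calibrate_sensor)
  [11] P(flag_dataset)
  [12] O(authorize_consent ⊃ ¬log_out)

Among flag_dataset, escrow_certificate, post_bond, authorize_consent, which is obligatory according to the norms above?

Premise 4 gives O(¬inspect_sample).
Premise 1, O(¬log_out ⊃ inspect_sample), contraposes to O(¬inspect_sample ⊃ log_out); with O(¬inspect_sample) we get O(log_out).
The contrapositive of premise 12 (O(authorize_consent ⊃ ¬log_out)) is O(log_out ⊃ ¬authorize_consent), and O(log_out) is already established, so O(¬authorize_consent).
From O(¬authorize_consent) and premise 9, O(¬authorize_consent ⊃ mute_channel), we obtain O(mute_channel).
Premise 6, O(¬submit_budget ⊃ ¬mute_channel), contraposes to O(mute_channel ⊃ submit_budget); with O(mute_channel) we get O(submit_budget).
From O(submit_budget) and premise 7, O(submit_budget ⊃ ¬summon_witness), we obtain O(¬summon_witness).
Premise 5, O(¬post_bond ⊃ summon_witness), contraposes to O(¬summon_witness ⊃ post_bond); with O(¬summon_witness) we get O(post_bond).
So O(post_bond) holds — post_bond is obligatory. None of the other listed options is made obligatory by any chain of premises.

post_bond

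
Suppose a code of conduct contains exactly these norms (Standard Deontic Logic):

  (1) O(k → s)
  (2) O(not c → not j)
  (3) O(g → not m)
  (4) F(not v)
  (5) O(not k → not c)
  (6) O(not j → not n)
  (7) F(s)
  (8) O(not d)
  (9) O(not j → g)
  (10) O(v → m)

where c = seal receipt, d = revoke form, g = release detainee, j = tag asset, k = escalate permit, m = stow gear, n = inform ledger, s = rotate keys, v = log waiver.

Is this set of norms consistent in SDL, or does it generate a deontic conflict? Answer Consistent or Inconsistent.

Inconsistent

F(not v) at premise 4 means O(v).
Premise 10 is O(v → m); since O(v), deontic closure gives O(m).
The contrapositive of premise 3 (O(g → not m)) is O(m → not g), and O(m) is already established, so O(not g).
The contrapositive of premise 9 (O(not j → g)) is O(not g → j), and O(not g) is already established, so O(j).
Premise 2 is O(not c → not j); contrapositively O(j → c). Since O(j) holds, K gives O(c).
The contrapositive of premise 5 (O(not k → not c)) is O(c → k), and O(c) is already established, so O(k).
Premise 1 is O(k → s); since O(k), deontic closure gives O(s).
But premise 7, F(s), means O(not s).
We now have both O(s) and O(not s) — s is simultaneously obligatory and forbidden, violating the D-axiom.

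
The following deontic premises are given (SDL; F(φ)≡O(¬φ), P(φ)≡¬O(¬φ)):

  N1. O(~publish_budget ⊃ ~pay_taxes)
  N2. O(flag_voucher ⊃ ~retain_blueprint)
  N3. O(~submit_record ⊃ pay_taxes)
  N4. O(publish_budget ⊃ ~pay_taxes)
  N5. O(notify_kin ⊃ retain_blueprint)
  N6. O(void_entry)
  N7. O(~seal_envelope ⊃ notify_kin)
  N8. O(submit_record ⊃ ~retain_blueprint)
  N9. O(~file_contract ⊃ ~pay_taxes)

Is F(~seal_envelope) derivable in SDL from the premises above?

Yes

By case analysis on publish_budget: premise 4 gives O(publish_budget ⊃ ~pay_taxes) and premise 1 gives O(~publish_budget ⊃ ~pay_taxes), so O(~pay_taxes) either way.
The contrapositive of premise 3 (O(~submit_record ⊃ pay_taxes)) is O(~pay_taxes ⊃ submit_record), and O(~pay_taxes) is already established, so O(submit_record).
With premise 8, O(submit_record ⊃ ~retain_blueprint), the K-axiom yields O(~retain_blueprint).
The contrapositive of premise 5 (O(notify_kin ⊃ retain_blueprint)) is O(~retain_blueprint ⊃ ~notify_kin), and O(~retain_blueprint) is already established, so O(~notify_kin).
Premise 7 is O(~seal_envelope ⊃ notify_kin); contrapositively O(~notify_kin ⊃ seal_envelope). Since O(~notify_kin) holds, K gives O(seal_envelope).
Premises 2, 6, 9 do not contribute to this derivation.
So O(seal_envelope) holds, i.e. F(~seal_envelope). The claim follows.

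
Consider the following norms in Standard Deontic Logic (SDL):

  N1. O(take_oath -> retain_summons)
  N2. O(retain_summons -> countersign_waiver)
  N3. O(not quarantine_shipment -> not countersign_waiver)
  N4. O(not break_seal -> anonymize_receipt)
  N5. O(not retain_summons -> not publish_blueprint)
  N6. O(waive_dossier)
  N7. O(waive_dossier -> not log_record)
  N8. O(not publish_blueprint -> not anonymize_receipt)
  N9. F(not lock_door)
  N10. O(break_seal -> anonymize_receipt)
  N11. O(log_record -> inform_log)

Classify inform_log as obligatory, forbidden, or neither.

Premise 11 is O(log_record -> inform_log), but O(log_record) is not derivable from the premises, so it does not yield O(inform_log).
No premise or chain of K-axiom applications forces O(inform_log), and none forces O(not inform_log). So inform_log is neither obligatory nor forbidden under these norms.

Neither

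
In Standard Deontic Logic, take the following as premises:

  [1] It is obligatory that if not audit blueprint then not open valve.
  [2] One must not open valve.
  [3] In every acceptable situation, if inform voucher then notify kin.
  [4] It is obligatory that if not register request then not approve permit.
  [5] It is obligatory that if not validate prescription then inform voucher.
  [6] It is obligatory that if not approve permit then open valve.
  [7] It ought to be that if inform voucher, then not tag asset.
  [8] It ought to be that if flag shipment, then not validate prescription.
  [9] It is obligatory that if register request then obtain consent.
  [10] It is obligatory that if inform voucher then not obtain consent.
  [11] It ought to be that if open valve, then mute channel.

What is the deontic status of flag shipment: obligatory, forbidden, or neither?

Premise 2, F(open_valve), is equivalent to O(¬open_valve).
Premise 6 is O(¬approve_permit → open_valve); contrapositively O(¬open_valve → approve_permit). Since O(¬open_valve) holds, K gives O(approve_permit).
Premise 4, O(¬register_request → ¬approve_permit), contraposes to O(approve_permit → register_request); with O(approve_permit) we get O(register_request).
From O(register_request) and premise 9, O(register_request → obtain_consent), we obtain O(obtain_consent).
Premise 10 is O(inform_voucher → ¬obtain_consent); contrapositively O(obtain_consent → ¬inform_voucher). Since O(obtain_consent) holds, K gives O(¬inform_voucher).
The contrapositive of premise 5 (O(¬validate_prescription → inform_voucher)) is O(¬inform_voucher → validate_prescription), and O(¬inform_voucher) is already established, so O(validate_prescription).
The contrapositive of premise 8 (O(flag_shipment → ¬validate_prescription)) is O(validate_prescription → ¬flag_shipment), and O(validate_prescription) is already established, so O(¬flag_shipment).
Premises 1, 3, 7, 11 do not contribute to this derivation.
Thus O(¬flag_shipment), which is F(flag_shipment): flag_shipment is forbidden.

Forbidden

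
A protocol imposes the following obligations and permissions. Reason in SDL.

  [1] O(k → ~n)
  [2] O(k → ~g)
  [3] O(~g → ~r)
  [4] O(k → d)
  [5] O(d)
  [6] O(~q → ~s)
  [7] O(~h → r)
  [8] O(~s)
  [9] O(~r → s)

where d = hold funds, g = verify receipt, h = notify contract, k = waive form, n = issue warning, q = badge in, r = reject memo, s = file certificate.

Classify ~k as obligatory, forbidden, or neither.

Obligatory

From premise 8 we have O(~s).
Premise 9 is O(~r → s); contrapositively O(~s → r). Since O(~s) holds, K gives O(r).
Premise 3, O(~g → ~r), contraposes to O(r → g); with O(r) we get O(g).
Premise 2 is O(k → ~g); contrapositively O(g → ~k). Since O(g) holds, K gives O(~k).
Premises 1, 4, 5, 6, 7 do not contribute to this derivation.
Hence ~k is obligatory.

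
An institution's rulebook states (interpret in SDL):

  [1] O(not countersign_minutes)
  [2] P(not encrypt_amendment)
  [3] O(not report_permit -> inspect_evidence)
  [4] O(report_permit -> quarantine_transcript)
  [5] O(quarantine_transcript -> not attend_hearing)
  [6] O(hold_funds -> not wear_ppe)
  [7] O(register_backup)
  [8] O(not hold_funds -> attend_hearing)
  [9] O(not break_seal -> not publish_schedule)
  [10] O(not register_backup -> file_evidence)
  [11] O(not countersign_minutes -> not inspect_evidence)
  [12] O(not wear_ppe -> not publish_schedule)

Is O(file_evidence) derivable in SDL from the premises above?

Premise 10 is O(not register_backup -> file_evidence), but O(not register_backup) is not derivable from the premises, so it does not yield O(file_evidence).
No other premise forces O(file_evidence). An ideal world satisfying every premise can still have file_evidence false, so O(file_evidence) is not derivable.

No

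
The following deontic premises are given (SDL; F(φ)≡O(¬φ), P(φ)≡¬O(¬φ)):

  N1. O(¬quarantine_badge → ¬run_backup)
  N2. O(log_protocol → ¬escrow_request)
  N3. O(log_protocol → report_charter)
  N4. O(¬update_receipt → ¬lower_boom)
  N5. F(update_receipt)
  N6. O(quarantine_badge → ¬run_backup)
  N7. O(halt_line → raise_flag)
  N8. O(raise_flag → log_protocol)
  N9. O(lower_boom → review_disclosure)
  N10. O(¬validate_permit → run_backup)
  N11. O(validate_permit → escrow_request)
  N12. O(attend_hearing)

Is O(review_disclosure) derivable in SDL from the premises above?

No

Premise 9 is O(lower_boom → review_disclosure), but O(lower_boom) is not derivable from the premises, so it does not yield O(review_disclosure).
No other premise forces O(review_disclosure). An ideal world satisfying every premise can still have review_disclosure false, so O(review_disclosure) is not derivable.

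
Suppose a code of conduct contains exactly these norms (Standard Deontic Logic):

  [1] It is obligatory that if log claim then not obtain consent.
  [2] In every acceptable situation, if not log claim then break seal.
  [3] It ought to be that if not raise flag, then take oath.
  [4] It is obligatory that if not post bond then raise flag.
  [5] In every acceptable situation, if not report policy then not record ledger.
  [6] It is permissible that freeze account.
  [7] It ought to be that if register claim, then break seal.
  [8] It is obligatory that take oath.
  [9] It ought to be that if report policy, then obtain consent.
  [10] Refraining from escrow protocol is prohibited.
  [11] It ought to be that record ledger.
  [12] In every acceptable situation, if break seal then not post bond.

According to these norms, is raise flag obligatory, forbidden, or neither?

From premise 11 we have O(record_ledger).
Premise 5 is O(¬report_policy → ¬record_ledger); contrapositively O(record_ledger → report_policy). Since O(record_ledger) holds, K gives O(report_policy).
Premise 9 is O(report_policy → obtain_consent); since O(report_policy), deontic closure gives O(obtain_consent).
Premise 1 is O(log_claim → ¬obtain_consent); contrapositively O(obtain_consent → ¬log_claim). Since O(obtain_consent) holds, K gives O(¬log_claim).
Premise 2 is O(¬log_claim → break_seal); since O(¬log_claim), deontic closure gives O(break_seal).
With premise 12, O(break_seal → ¬post_bond), the K-axiom yields O(¬post_bond).
From O(¬post_bond) and premise 4, O(¬post_bond → raise_flag), we obtain O(raise_flag).
Premises 3, 6, 7, 8, 10 do not contribute to this derivation.
Hence raise_flag is obligatory.

Obligatory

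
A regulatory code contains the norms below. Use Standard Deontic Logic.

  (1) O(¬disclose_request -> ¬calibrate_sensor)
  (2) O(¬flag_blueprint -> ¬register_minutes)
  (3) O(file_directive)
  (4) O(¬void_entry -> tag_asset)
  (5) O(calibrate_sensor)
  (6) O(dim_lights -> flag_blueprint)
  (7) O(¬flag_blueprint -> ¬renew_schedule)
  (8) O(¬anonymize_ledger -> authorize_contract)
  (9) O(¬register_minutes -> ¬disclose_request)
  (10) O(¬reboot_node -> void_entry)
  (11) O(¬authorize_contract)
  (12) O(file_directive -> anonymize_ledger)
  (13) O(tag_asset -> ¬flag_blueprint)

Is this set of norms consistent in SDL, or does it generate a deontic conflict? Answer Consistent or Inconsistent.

Premise 8 is O(¬anonymize_ledger -> authorize_contract), but O(¬anonymize_ledger) is not derivable from the premises, so it does not yield O(authorize_contract).
So O(authorize_contract) is not derivable, and the apparent clash with O(¬authorize_contract) does not arise.
A world satisfying every obligation exists (e.g. anonymize_ledger=true, authorize_contract=false, calibrate_sensor=true, dim_lights=false, disclose_request=true, file_directive=true, flag_blueprint=true, reboot_node=false, register_minutes=true, renew_schedule=false, tag_asset=false, void_entry=true); no atom is both obligatory and forbidden, so the set is consistent.

Consistent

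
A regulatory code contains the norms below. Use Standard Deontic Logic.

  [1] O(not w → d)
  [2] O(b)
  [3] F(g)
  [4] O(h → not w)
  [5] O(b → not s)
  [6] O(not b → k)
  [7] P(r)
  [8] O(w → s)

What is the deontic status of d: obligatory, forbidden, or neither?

Obligatory

Premise 2 gives O(b).
From O(b) and premise 5, O(b → not s), we obtain O(not s).
The contrapositive of premise 8 (O(w → s)) is O(not s → not w), and O(not s) is already established, so O(not w).
With premise 1, O(not w → d), the K-axiom yields O(d).
Premises 3, 4, 6, 7 do not contribute to this derivation.
Hence d is obligatory.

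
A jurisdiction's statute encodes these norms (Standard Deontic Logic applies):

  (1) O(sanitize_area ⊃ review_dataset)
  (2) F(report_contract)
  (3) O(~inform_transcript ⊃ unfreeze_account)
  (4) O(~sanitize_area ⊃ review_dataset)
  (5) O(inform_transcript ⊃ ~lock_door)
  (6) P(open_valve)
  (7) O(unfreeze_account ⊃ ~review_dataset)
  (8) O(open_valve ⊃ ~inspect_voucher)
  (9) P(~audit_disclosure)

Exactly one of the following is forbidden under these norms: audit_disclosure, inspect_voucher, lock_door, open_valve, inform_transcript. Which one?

Premises 4 and 1 cover both cases: O(~sanitize_area ⊃ review_dataset) and O(sanitize_area ⊃ review_dataset). Since ~sanitize_area ∨ sanitize_area is a tautology, O(review_dataset) follows.
Premise 7 is O(unfreeze_account ⊃ ~review_dataset); contrapositively O(review_dataset ⊃ ~unfreeze_account). Since O(review_dataset) holds, K gives O(~unfreeze_account).
The contrapositive of premise 3 (O(~inform_transcript ⊃ unfreeze_account)) is O(~unfreeze_account ⊃ inform_transcript), and O(~unfreeze_account) is already established, so O(inform_transcript).
From O(inform_transcript) and premise 5, O(inform_transcript ⊃ ~lock_door), we obtain O(~lock_door).
So O(~lock_door) holds, i.e. lock_door is forbidden. None of the other listed options is forbidden under the premises.

lock_door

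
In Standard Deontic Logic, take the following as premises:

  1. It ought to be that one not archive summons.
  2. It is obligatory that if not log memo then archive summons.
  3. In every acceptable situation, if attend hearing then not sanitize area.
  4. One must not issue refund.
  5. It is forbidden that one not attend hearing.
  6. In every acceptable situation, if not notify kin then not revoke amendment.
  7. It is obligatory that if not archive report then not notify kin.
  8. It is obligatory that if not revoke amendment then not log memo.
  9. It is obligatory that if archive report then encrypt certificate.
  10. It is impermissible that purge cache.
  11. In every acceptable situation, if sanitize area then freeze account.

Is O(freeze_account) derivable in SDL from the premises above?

No

Premise 11 is O(sanitize_area → freeze_account), but O(sanitize_area) is not derivable from the premises, so it does not yield O(freeze_account).
No other premise forces O(freeze_account). An ideal world satisfying every premise can still have freeze_account false, so O(freeze_account) is not derivable.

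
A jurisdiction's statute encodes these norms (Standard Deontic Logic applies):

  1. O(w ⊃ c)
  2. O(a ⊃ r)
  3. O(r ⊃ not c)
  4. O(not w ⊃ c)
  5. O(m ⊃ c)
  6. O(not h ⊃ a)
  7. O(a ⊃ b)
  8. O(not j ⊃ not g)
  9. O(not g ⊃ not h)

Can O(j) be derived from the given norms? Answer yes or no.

By case analysis on not w: premise 4 gives O(not w ⊃ c) and premise 1 gives O(w ⊃ c), so O(c) either way.
Premise 3, O(r ⊃ not c), contraposes to O(c ⊃ not r); with O(c) we get O(not r).
Premise 2 is O(a ⊃ r); contrapositively O(not r ⊃ not a). Since O(not r) holds, K gives O(not a).
The contrapositive of premise 6 (O(not h ⊃ a)) is O(not a ⊃ h), and O(not a) is already established, so O(h).
Premise 9 is O(not g ⊃ not h); contrapositively O(h ⊃ g). Since O(h) holds, K gives O(g).
The contrapositive of premise 8 (O(not j ⊃ not g)) is O(g ⊃ j), and O(g) is already established, so O(j).
Premises 5, 7 do not contribute to this derivation.
So O(j) follows.

Yes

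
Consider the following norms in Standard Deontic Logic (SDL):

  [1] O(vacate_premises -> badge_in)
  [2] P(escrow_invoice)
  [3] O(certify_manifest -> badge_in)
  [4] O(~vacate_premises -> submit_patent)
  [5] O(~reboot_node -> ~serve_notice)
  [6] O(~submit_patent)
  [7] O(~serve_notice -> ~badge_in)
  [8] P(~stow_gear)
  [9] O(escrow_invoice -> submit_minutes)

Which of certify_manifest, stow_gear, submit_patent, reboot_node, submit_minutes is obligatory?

reboot_node

Premise 6 gives O(~submit_patent).
Premise 4 is O(~vacate_premises -> submit_patent); contrapositively O(~submit_patent -> vacate_premises). Since O(~submit_patent) holds, K gives O(vacate_premises).
Premise 1 is O(vacate_premises -> badge_in); since O(vacate_premises), deontic closure gives O(badge_in).
Premise 7, O(~serve_notice -> ~badge_in), contraposes to O(badge_in -> serve_notice); with O(badge_in) we get O(serve_notice).
The contrapositive of premise 5 (O(~reboot_node -> ~serve_notice)) is O(serve_notice -> reboot_node), and O(serve_notice) is already established, so O(reboot_node).
So O(reboot_node) holds — reboot_node is obligatory. None of the other listed options is made obligatory by any chain of premises.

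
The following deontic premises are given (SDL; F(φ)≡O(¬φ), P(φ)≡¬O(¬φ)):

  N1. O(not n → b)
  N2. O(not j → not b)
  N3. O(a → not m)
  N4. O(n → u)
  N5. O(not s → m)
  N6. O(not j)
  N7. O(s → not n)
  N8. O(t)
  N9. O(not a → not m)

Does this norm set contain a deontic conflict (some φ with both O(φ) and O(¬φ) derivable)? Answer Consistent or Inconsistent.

Inconsistent

By case analysis on not a: premise 9 gives O(not a → not m) and premise 3 gives O(a → not m), so O(not m) either way.
The contrapositive of premise 5 (O(not s → m)) is O(not m → s), and O(not m) is already established, so O(s).
Premise 7 is O(s → not n); since O(s), deontic closure gives O(not n).
With premise 1, O(not n → b), the K-axiom yields O(b).
Premise 2, O(not j → not b), contraposes to O(b → j); with O(b) we get O(j).
Yet premise 6 states O(not j).
We now have both O(j) and O(not j) — j is simultaneously obligatory and forbidden, violating the D-axiom.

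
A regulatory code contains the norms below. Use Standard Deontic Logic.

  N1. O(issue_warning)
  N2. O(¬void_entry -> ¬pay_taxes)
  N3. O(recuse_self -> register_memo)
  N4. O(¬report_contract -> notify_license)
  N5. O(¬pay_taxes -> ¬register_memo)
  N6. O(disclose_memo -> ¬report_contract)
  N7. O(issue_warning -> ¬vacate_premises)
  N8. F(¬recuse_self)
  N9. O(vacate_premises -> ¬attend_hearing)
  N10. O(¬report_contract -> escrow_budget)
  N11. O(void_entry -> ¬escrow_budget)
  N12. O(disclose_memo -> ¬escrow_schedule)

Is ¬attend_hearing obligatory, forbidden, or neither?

Premise 9 is O(vacate_premises -> ¬attend_hearing), but O(vacate_premises) is not derivable from the premises, so it does not yield O(¬attend_hearing).
No premise or chain of K-axiom applications forces O(¬attend_hearing), and none forces O(attend_hearing). So ¬attend_hearing is neither obligatory nor forbidden under these norms.

Neither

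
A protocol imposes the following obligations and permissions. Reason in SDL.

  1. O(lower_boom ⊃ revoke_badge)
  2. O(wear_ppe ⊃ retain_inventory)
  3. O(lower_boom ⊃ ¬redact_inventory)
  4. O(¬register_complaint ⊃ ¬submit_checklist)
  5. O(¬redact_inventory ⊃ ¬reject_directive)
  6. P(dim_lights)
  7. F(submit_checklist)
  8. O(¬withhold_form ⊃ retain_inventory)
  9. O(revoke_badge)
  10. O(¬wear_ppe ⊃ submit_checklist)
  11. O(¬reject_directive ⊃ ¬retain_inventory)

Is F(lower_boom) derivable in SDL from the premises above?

F(submit_checklist) at premise 7 means O(¬submit_checklist).
Premise 10 is O(¬wear_ppe ⊃ submit_checklist); contrapositively O(¬submit_checklist ⊃ wear_ppe). Since O(¬submit_checklist) holds, K gives O(wear_ppe).
Applying K to premise 2 (O(wear_ppe ⊃ retain_inventory)) and O(wear_ppe) yields O(retain_inventory).
The contrapositive of premise 11 (O(¬reject_directive ⊃ ¬retain_inventory)) is O(retain_inventory ⊃ reject_directive), and O(retain_inventory) is already established, so O(reject_directive).
Premise 5, O(¬redact_inventory ⊃ ¬reject_directive), contraposes to O(reject_directive ⊃ redact_inventory); with O(reject_directive) we get O(redact_inventory).
The contrapositive of premise 3 (O(lower_boom ⊃ ¬redact_inventory)) is O(redact_inventory ⊃ ¬lower_boom), and O(redact_inventory) is already established, so O(¬lower_boom).
Premises 1, 4, 6, 8, 9 do not contribute to this derivation.
So O(¬lower_boom) holds, i.e. F(lower_boom). The claim follows.

Yes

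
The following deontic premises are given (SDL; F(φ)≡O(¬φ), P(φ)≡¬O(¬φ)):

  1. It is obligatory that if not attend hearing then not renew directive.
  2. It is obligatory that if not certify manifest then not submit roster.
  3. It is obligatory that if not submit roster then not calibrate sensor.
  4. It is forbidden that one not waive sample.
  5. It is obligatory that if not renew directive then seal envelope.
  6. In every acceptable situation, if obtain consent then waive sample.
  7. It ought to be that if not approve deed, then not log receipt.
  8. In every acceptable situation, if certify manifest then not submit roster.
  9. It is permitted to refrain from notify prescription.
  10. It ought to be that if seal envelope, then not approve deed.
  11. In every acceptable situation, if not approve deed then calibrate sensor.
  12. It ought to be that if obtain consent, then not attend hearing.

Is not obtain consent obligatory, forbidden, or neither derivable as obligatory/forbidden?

Premises 8 and 2 cover both cases: O(certify_manifest → ¬submit_roster) and O(¬certify_manifest → ¬submit_roster). Since certify_manifest ∨ ¬certify_manifest is a tautology, O(¬submit_roster) follows.
Premise 3 is O(¬submit_roster → ¬calibrate_sensor); since O(¬submit_roster), deontic closure gives O(¬calibrate_sensor).
Premise 11 is O(¬approve_deed → calibrate_sensor); contrapositively O(¬calibrate_sensor → approve_deed). Since O(¬calibrate_sensor) holds, K gives O(approve_deed).
Premise 10, O(seal_envelope → ¬approve_deed), contraposes to O(approve_deed → ¬seal_envelope); with O(approve_deed) we get O(¬seal_envelope).
The contrapositive of premise 5 (O(¬renew_directive → seal_envelope)) is O(¬seal_envelope → renew_directive), and O(¬seal_envelope) is already established, so O(renew_directive).
Premise 1 is O(¬attend_hearing → ¬renew_directive); contrapositively O(renew_directive → attend_hearing). Since O(renew_directive) holds, K gives O(attend_hearing).
Premise 12, O(obtain_consent → ¬attend_hearing), contraposes to O(attend_hearing → ¬obtain_consent); with O(attend_hearing) we get O(¬obtain_consent).
Premises 4, 6, 7, 9 do not contribute to this derivation.
Hence ¬obtain_consent is obligatory.

Obligatory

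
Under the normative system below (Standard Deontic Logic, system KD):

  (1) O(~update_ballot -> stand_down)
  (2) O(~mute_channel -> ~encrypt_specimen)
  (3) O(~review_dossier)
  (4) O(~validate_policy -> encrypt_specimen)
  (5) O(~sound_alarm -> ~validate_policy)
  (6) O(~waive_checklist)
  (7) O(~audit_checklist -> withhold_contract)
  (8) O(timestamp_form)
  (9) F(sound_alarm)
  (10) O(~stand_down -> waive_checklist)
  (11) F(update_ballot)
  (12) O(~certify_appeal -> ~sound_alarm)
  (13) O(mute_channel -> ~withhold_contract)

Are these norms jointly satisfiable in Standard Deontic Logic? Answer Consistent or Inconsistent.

Consistent

Premise 10 is O(~stand_down -> waive_checklist), but O(~stand_down) is not derivable from the premises, so it does not yield O(waive_checklist).
So O(waive_checklist) is not derivable, and the apparent clash with O(~waive_checklist) does not arise.
A world satisfying every obligation exists (e.g. audit_checklist=true, certify_appeal=false, encrypt_specimen=true, mute_channel=true, review_dossier=false, sound_alarm=false, stand_down=true, timestamp_form=true, update_ballot=false, validate_policy=false, waive_checklist=false, withhold_contract=false); no atom is both obligatory and forbidden, so the set is consistent.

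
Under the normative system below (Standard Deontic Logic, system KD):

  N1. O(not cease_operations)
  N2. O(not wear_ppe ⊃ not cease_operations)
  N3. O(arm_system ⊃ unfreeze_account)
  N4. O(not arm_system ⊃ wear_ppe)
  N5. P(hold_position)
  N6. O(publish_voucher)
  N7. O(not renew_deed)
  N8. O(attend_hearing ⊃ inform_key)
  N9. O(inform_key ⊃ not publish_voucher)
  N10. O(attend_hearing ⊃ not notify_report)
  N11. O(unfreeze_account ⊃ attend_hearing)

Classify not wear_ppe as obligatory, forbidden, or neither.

Forbidden

Premise 6 states O(publish_voucher) outright.
Premise 9, O(inform_key ⊃ not publish_voucher), contraposes to O(publish_voucher ⊃ not inform_key); with O(publish_voucher) we get O(not inform_key).
Premise 8 is O(attend_hearing ⊃ inform_key); contrapositively O(not inform_key ⊃ not attend_hearing). Since O(not inform_key) holds, K gives O(not attend_hearing).
Premise 11, O(unfreeze_account ⊃ attend_hearing), contraposes to O(not attend_hearing ⊃ not unfreeze_account); with O(not attend_hearing) we get O(not unfreeze_account).
The contrapositive of premise 3 (O(arm_system ⊃ unfreeze_account)) is O(not unfreeze_account ⊃ not arm_system), and O(not unfreeze_account) is already established, so O(not arm_system).
With premise 4, O(not arm_system ⊃ wear_ppe), the K-axiom yields O(wear_ppe).
Premises 1, 2, 5, 7, 10 do not contribute to this derivation.
Thus O(wear_ppe), which is F(not wear_ppe): not wear_ppe is forbidden.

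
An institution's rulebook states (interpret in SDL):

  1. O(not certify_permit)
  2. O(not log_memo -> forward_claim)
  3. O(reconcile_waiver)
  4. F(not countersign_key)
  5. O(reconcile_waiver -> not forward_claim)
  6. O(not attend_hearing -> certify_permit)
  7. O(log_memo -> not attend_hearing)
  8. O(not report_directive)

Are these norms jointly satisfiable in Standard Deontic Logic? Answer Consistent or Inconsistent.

Premise 3 gives O(reconcile_waiver).
With premise 5, O(reconcile_waiver -> not forward_claim), the K-axiom yields O(not forward_claim).
The contrapositive of premise 2 (O(not log_memo -> forward_claim)) is O(not forward_claim -> log_memo), and O(not forward_claim) is already established, so O(log_memo).
Premise 7 is O(log_memo -> not attend_hearing); since O(log_memo), deontic closure gives O(not attend_hearing).
With premise 6, O(not attend_hearing -> certify_permit), the K-axiom yields O(certify_permit).
However, premise 1 gives O(not certify_permit).
We now have both O(certify_permit) and O(not certify_permit) — certify_permit is simultaneously obligatory and forbidden, violating the D-axiom.

Inconsistent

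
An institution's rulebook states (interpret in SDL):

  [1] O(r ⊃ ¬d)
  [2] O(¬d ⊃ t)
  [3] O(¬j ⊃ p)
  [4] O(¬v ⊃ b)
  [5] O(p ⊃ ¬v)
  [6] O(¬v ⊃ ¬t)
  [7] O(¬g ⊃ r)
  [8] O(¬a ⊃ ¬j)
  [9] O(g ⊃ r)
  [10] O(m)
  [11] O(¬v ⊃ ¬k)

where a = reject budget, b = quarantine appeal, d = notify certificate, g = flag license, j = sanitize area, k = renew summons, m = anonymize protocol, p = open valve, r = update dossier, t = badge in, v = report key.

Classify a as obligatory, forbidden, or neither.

Premises 7 and 9 cover both cases: O(¬g ⊃ r) and O(g ⊃ r). Since ¬g ∨ g is a tautology, O(r) follows.
Applying K to premise 1 (O(r ⊃ ¬d)) and O(r) yields O(¬d).
With premise 2, O(¬d ⊃ t), the K-axiom yields O(t).
Premise 6 is O(¬v ⊃ ¬t); contrapositively O(t ⊃ v). Since O(t) holds, K gives O(v).
Premise 5 is O(p ⊃ ¬v); contrapositively O(v ⊃ ¬p). Since O(v) holds, K gives O(¬p).
Premise 3 is O(¬j ⊃ p); contrapositively O(¬p ⊃ j). Since O(¬p) holds, K gives O(j).
Premise 8, O(¬a ⊃ ¬j), contraposes to O(j ⊃ a); with O(j) we get O(a).
Premises 4, 10, 11 do not contribute to this derivation.
Hence a is obligatory.

Obligatory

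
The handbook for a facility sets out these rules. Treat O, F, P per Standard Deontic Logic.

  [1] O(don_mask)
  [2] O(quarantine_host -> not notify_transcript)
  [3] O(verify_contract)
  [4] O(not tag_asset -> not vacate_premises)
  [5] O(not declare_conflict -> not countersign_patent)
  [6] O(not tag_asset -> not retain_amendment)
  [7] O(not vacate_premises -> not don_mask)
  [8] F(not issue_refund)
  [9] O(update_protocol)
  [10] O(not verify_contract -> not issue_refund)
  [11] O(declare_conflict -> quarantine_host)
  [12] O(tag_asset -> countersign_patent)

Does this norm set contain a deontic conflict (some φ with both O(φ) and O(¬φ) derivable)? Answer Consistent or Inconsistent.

Premise 10 is O(not verify_contract -> not issue_refund), but O(not verify_contract) is not derivable from the premises, so it does not yield O(not issue_refund).
So O(not issue_refund) is not derivable, and the apparent clash with O(issue_refund) does not arise.
A world satisfying every obligation exists (e.g. countersign_patent=true, declare_conflict=true, don_mask=true, issue_refund=true, notify_transcript=false, quarantine_host=true, retain_amendment=false, tag_asset=true, update_protocol=true, vacate_premises=true, verify_contract=true); no atom is both obligatory and forbidden, so the set is consistent.

Consistent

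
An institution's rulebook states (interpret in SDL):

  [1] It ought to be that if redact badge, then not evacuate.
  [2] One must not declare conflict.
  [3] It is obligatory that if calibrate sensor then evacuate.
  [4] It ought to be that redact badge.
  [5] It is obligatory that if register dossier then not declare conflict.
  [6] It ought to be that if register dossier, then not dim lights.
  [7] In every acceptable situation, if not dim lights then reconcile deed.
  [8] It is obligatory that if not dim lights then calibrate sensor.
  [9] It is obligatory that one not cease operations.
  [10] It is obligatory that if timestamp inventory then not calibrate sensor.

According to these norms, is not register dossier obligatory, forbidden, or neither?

Premise 4 gives O(redact_badge).
Premise 1 is O(redact_badge → ¬evacuate); since O(redact_badge), deontic closure gives O(¬evacuate).
Premise 3, O(calibrate_sensor → evacuate), contraposes to O(¬evacuate → ¬calibrate_sensor); with O(¬evacuate) we get O(¬calibrate_sensor).
Premise 8, O(¬dim_lights → calibrate_sensor), contraposes to O(¬calibrate_sensor → dim_lights); with O(¬calibrate_sensor) we get O(dim_lights).
Premise 6, O(register_dossier → ¬dim_lights), contraposes to O(dim_lights → ¬register_dossier); with O(dim_lights) we get O(¬register_dossier).
Premises 2, 5, 7, 9, 10 do not contribute to this derivation.
Hence ¬register_dossier is obligatory.

Obligatory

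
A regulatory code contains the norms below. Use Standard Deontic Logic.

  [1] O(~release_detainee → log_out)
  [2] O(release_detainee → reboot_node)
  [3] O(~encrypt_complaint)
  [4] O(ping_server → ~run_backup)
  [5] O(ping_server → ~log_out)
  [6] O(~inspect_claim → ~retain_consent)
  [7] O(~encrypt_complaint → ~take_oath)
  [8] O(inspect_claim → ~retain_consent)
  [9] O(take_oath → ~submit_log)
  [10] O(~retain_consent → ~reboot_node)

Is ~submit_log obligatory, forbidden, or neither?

Premise 9 is O(take_oath → ~submit_log), but O(take_oath) is not derivable from the premises, so it does not yield O(~submit_log).
No premise or chain of K-axiom applications forces O(~submit_log), and none forces O(submit_log). So ~submit_log is neither obligatory nor forbidden under these norms.

Neither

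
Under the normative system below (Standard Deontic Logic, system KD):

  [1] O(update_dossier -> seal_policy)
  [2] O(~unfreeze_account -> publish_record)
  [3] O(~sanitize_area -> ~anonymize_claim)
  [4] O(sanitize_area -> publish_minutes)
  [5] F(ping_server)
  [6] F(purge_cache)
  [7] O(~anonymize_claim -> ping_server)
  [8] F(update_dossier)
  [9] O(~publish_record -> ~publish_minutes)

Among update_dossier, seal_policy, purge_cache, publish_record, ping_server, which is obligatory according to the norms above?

Premise 5 is F(ping_server), i.e. O(~ping_server).
The contrapositive of premise 7 (O(~anonymize_claim -> ping_server)) is O(~ping_server -> anonymize_claim), and O(~ping_server) is already established, so O(anonymize_claim).
Premise 3, O(~sanitize_area -> ~anonymize_claim), contraposes to O(anonymize_claim -> sanitize_area); with O(anonymize_claim) we get O(sanitize_area).
Premise 4 is O(sanitize_area -> publish_minutes); since O(sanitize_area), deontic closure gives O(publish_minutes).
Premise 9, O(~publish_record -> ~publish_minutes), contraposes to O(publish_minutes -> publish_record); with O(publish_minutes) we get O(publish_record).
So O(publish_record) holds — publish_record is obligatory. None of the other listed options is made obligatory by any chain of premises.

publish_record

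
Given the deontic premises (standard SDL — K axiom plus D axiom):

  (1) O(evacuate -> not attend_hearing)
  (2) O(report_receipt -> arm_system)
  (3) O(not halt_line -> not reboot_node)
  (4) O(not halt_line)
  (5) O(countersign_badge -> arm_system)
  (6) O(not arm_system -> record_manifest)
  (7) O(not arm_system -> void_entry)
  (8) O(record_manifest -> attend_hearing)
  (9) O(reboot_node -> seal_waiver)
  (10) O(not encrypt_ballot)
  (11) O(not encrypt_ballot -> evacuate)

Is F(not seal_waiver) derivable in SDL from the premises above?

No

Premise 9 is O(reboot_node -> seal_waiver), but O(reboot_node) is not derivable from the premises, so it does not yield O(seal_waiver).
No other premise forces O(seal_waiver). An ideal world satisfying every premise can still have not seal_waiver true, so F(not seal_waiver) is not derivable.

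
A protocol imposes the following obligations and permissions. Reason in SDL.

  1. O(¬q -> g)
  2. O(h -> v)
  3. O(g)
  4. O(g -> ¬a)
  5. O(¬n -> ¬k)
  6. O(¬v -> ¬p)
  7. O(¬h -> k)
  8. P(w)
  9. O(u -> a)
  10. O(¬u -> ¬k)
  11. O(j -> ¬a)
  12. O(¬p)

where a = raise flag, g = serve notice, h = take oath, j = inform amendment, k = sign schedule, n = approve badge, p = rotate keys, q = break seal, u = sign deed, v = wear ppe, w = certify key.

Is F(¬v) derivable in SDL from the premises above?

Premise 3 gives O(g).
Applying K to premise 4 (O(g -> ¬a)) and O(g) yields O(¬a).
Premise 9, O(u -> a), contraposes to O(¬a -> ¬u); with O(¬a) we get O(¬u).
Applying K to premise 10 (O(¬u -> ¬k)) and O(¬u) yields O(¬k).
The contrapositive of premise 7 (O(¬h -> k)) is O(¬k -> h), and O(¬k) is already established, so O(h).
From O(h) and premise 2, O(h -> v), we obtain O(v).
Premises 1, 5, 6, 8, 11, 12 do not contribute to this derivation.
So O(v) holds, i.e. F(¬v). The claim follows.

Yes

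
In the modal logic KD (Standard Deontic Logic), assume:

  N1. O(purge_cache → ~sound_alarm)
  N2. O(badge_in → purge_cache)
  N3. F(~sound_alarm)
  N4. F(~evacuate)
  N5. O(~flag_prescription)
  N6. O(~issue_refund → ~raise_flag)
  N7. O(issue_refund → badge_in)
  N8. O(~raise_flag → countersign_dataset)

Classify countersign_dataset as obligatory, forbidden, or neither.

Obligatory

Premise 3, F(~sound_alarm), is equivalent to O(sound_alarm).
The contrapositive of premise 1 (O(purge_cache → ~sound_alarm)) is O(sound_alarm → ~purge_cache), and O(sound_alarm) is already established, so O(~purge_cache).
Premise 2 is O(badge_in → purge_cache); contrapositively O(~purge_cache → ~badge_in). Since O(~purge_cache) holds, K gives O(~badge_in).
The contrapositive of premise 7 (O(issue_refund → badge_in)) is O(~badge_in → ~issue_refund), and O(~badge_in) is already established, so O(~issue_refund).
Premise 6 is O(~issue_refund → ~raise_flag); since O(~issue_refund), deontic closure gives O(~raise_flag).
With premise 8, O(~raise_flag → countersign_dataset), the K-axiom yields O(countersign_dataset).
Premises 4, 5 do not contribute to this derivation.
Hence countersign_dataset is obligatory.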